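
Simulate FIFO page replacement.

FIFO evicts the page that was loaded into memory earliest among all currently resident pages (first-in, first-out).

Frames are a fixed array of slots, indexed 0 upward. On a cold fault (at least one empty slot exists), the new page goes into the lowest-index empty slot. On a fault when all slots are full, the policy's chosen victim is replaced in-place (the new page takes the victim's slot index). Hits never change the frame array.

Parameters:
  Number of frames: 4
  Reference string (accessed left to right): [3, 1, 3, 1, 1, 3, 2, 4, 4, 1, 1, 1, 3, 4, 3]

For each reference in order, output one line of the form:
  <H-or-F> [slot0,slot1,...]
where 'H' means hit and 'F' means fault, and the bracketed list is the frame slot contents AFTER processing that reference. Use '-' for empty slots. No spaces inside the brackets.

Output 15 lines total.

F [3,-,-,-]
F [3,1,-,-]
H [3,1,-,-]
H [3,1,-,-]
H [3,1,-,-]
H [3,1,-,-]
F [3,1,2,-]
F [3,1,2,4]
H [3,1,2,4]
H [3,1,2,4]
H [3,1,2,4]
H [3,1,2,4]
H [3,1,2,4]
H [3,1,2,4]
H [3,1,2,4]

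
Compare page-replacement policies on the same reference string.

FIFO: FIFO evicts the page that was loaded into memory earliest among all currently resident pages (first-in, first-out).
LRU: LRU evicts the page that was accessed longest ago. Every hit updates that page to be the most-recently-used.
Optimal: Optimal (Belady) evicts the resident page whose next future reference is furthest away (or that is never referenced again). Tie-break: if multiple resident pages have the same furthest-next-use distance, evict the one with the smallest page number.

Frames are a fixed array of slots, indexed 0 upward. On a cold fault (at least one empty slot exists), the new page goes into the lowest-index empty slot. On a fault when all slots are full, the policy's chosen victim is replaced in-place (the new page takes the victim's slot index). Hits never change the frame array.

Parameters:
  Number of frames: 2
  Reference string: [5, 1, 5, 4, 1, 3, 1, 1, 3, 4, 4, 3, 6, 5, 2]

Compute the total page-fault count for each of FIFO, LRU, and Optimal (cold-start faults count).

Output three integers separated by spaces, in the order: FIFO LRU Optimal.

--- FIFO ---
  step 0: ref 5 -> FAULT, frames=[5,-] (faults so far: 1)
  step 1: ref 1 -> FAULT, frames=[5,1] (faults so far: 2)
  step 2: ref 5 -> HIT, frames=[5,1] (faults so far: 2)
  step 3: ref 4 -> FAULT, evict 5, frames=[4,1] (faults so far: 3)
  step 4: ref 1 -> HIT, frames=[4,1] (faults so far: 3)
  step 5: ref 3 -> FAULT, evict 1, frames=[4,3] (faults so far: 4)
  step 6: ref 1 -> FAULT, evict 4, frames=[1,3] (faults so far: 5)
  step 7: ref 1 -> HIT, frames=[1,3] (faults so far: 5)
  step 8: ref 3 -> HIT, frames=[1,3] (faults so far: 5)
  step 9: ref 4 -> FAULT, evict 3, frames=[1,4] (faults so far: 6)
  step 10: ref 4 -> HIT, frames=[1,4] (faults so far: 6)
  step 11: ref 3 -> FAULT, evict 1, frames=[3,4] (faults so far: 7)
  step 12: ref 6 -> FAULT, evict 4, frames=[3,6] (faults so far: 8)
  step 13: ref 5 -> FAULT, evict 3, frames=[5,6] (faults so far: 9)
  step 14: ref 2 -> FAULT, evict 6, frames=[5,2] (faults so far: 10)
  FIFO total faults: 10
--- LRU ---
  step 0: ref 5 -> FAULT, frames=[5,-] (faults so far: 1)
  step 1: ref 1 -> FAULT, frames=[5,1] (faults so far: 2)
  step 2: ref 5 -> HIT, frames=[5,1] (faults so far: 2)
  step 3: ref 4 -> FAULT, evict 1, frames=[5,4] (faults so far: 3)
  step 4: ref 1 -> FAULT, evict 5, frames=[1,4] (faults so far: 4)
  step 5: ref 3 -> FAULT, evict 4, frames=[1,3] (faults so far: 5)
  step 6: ref 1 -> HIT, frames=[1,3] (faults so far: 5)
  step 7: ref 1 -> HIT, frames=[1,3] (faults so far: 5)
  step 8: ref 3 -> HIT, frames=[1,3] (faults so far: 5)
  step 9: ref 4 -> FAULT, evict 1, frames=[4,3] (faults so far: 6)
  step 10: ref 4 -> HIT, frames=[4,3] (faults so far: 6)
  step 11: ref 3 -> HIT, frames=[4,3] (faults so far: 6)
  step 12: ref 6 -> FAULT, evict 4, frames=[6,3] (faults so far: 7)
  step 13: ref 5 -> FAULT, evict 3, frames=[6,5] (faults so far: 8)
  step 14: ref 2 -> FAULT, evict 6, frames=[2,5] (faults so far: 9)
  LRU total faults: 9
--- Optimal ---
  step 0: ref 5 -> FAULT, frames=[5,-] (faults so far: 1)
  step 1: ref 1 -> FAULT, frames=[5,1] (faults so far: 2)
  step 2: ref 5 -> HIT, frames=[5,1] (faults so far: 2)
  step 3: ref 4 -> FAULT, evict 5, frames=[4,1] (faults so far: 3)
  step 4: ref 1 -> HIT, frames=[4,1] (faults so far: 3)
  step 5: ref 3 -> FAULT, evict 4, frames=[3,1] (faults so far: 4)
  step 6: ref 1 -> HIT, frames=[3,1] (faults so far: 4)
  step 7: ref 1 -> HIT, frames=[3,1] (faults so far: 4)
  step 8: ref 3 -> HIT, frames=[3,1] (faults so far: 4)
  step 9: ref 4 -> FAULT, evict 1, frames=[3,4] (faults so far: 5)
  step 10: ref 4 -> HIT, frames=[3,4] (faults so far: 5)
  step 11: ref 3 -> HIT, frames=[3,4] (faults so far: 5)
  step 12: ref 6 -> FAULT, evict 3, frames=[6,4] (faults so far: 6)
  step 13: ref 5 -> FAULT, evict 4, frames=[6,5] (faults so far: 7)
  step 14: ref 2 -> FAULT, evict 5, frames=[6,2] (faults so far: 8)
  Optimal total faults: 8

Answer: 10 9 8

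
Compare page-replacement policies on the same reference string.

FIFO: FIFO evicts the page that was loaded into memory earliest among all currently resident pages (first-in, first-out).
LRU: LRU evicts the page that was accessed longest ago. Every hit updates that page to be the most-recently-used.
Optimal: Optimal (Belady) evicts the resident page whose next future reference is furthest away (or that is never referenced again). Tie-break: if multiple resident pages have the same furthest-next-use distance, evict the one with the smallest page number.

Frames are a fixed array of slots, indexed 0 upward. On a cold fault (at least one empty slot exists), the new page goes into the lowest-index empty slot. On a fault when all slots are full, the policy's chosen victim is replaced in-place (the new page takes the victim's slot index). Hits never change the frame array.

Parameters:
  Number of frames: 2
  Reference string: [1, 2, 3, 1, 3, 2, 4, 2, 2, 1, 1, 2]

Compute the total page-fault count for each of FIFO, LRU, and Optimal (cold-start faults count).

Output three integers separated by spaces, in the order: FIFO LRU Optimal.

Answer: 8 7 6

Derivation:
--- FIFO ---
  step 0: ref 1 -> FAULT, frames=[1,-] (faults so far: 1)
  step 1: ref 2 -> FAULT, frames=[1,2] (faults so far: 2)
  step 2: ref 3 -> FAULT, evict 1, frames=[3,2] (faults so far: 3)
  step 3: ref 1 -> FAULT, evict 2, frames=[3,1] (faults so far: 4)
  step 4: ref 3 -> HIT, frames=[3,1] (faults so far: 4)
  step 5: ref 2 -> FAULT, evict 3, frames=[2,1] (faults so far: 5)
  step 6: ref 4 -> FAULT, evict 1, frames=[2,4] (faults so far: 6)
  step 7: ref 2 -> HIT, frames=[2,4] (faults so far: 6)
  step 8: ref 2 -> HIT, frames=[2,4] (faults so far: 6)
  step 9: ref 1 -> FAULT, evict 2, frames=[1,4] (faults so far: 7)
  step 10: ref 1 -> HIT, frames=[1,4] (faults so far: 7)
  step 11: ref 2 -> FAULT, evict 4, frames=[1,2] (faults so far: 8)
  FIFO total faults: 8
--- LRU ---
  step 0: ref 1 -> FAULT, frames=[1,-] (faults so far: 1)
  step 1: ref 2 -> FAULT, frames=[1,2] (faults so far: 2)
  step 2: ref 3 -> FAULT, evict 1, frames=[3,2] (faults so far: 3)
  step 3: ref 1 -> FAULT, evict 2, frames=[3,1] (faults so far: 4)
  step 4: ref 3 -> HIT, frames=[3,1] (faults so far: 4)
  step 5: ref 2 -> FAULT, evict 1, frames=[3,2] (faults so far: 5)
  step 6: ref 4 -> FAULT, evict 3, frames=[4,2] (faults so far: 6)
  step 7: ref 2 -> HIT, frames=[4,2] (faults so far: 6)
  step 8: ref 2 -> HIT, frames=[4,2] (faults so far: 6)
  step 9: ref 1 -> FAULT, evict 4, frames=[1,2] (faults so far: 7)
  step 10: ref 1 -> HIT, frames=[1,2] (faults so far: 7)
  step 11: ref 2 -> HIT, frames=[1,2] (faults so far: 7)
  LRU total faults: 7
--- Optimal ---
  step 0: ref 1 -> FAULT, frames=[1,-] (faults so far: 1)
  step 1: ref 2 -> FAULT, frames=[1,2] (faults so far: 2)
  step 2: ref 3 -> FAULT, evict 2, frames=[1,3] (faults so far: 3)
  step 3: ref 1 -> HIT, frames=[1,3] (faults so far: 3)
  step 4: ref 3 -> HIT, frames=[1,3] (faults so far: 3)
  step 5: ref 2 -> FAULT, evict 3, frames=[1,2] (faults so far: 4)
  step 6: ref 4 -> FAULT, evict 1, frames=[4,2] (faults so far: 5)
  step 7: ref 2 -> HIT, frames=[4,2] (faults so far: 5)
  step 8: ref 2 -> HIT, frames=[4,2] (faults so far: 5)
  step 9: ref 1 -> FAULT, evict 4, frames=[1,2] (faults so far: 6)
  step 10: ref 1 -> HIT, frames=[1,2] (faults so far: 6)
  step 11: ref 2 -> HIT, frames=[1,2] (faults so far: 6)
  Optimal total faults: 6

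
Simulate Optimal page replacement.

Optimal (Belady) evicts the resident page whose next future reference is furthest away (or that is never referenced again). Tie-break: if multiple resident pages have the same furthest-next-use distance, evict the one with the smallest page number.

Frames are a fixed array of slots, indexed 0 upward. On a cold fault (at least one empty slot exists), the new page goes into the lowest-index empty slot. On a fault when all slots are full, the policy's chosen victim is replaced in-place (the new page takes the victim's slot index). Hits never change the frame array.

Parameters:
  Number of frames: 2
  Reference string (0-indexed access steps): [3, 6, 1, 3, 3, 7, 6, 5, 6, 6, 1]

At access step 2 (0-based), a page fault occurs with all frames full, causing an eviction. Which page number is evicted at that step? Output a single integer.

Step 0: ref 3 -> FAULT, frames=[3,-]
Step 1: ref 6 -> FAULT, frames=[3,6]
Step 2: ref 1 -> FAULT, evict 6, frames=[3,1]
At step 2: evicted page 6

Answer: 6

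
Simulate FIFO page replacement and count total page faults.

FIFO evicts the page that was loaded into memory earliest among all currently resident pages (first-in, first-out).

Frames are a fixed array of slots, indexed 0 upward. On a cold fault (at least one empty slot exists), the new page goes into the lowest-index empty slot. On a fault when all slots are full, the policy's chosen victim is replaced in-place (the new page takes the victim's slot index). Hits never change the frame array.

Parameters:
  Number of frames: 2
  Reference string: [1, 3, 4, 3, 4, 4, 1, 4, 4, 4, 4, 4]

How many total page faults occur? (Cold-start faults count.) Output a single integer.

Answer: 4

Derivation:
Step 0: ref 1 → FAULT, frames=[1,-]
Step 1: ref 3 → FAULT, frames=[1,3]
Step 2: ref 4 → FAULT (evict 1), frames=[4,3]
Step 3: ref 3 → HIT, frames=[4,3]
Step 4: ref 4 → HIT, frames=[4,3]
Step 5: ref 4 → HIT, frames=[4,3]
Step 6: ref 1 → FAULT (evict 3), frames=[4,1]
Step 7: ref 4 → HIT, frames=[4,1]
Step 8: ref 4 → HIT, frames=[4,1]
Step 9: ref 4 → HIT, frames=[4,1]
Step 10: ref 4 → HIT, frames=[4,1]
Step 11: ref 4 → HIT, frames=[4,1]
Total faults: 4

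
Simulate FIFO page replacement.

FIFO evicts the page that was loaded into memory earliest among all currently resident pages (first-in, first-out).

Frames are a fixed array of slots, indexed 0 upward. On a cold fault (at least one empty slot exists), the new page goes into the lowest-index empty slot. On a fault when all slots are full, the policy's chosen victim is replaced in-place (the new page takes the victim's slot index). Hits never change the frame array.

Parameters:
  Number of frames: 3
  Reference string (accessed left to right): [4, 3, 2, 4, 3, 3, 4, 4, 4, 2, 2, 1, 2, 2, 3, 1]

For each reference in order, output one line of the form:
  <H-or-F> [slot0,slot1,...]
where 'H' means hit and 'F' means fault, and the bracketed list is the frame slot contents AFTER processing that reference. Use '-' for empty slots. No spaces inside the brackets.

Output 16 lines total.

F [4,-,-]
F [4,3,-]
F [4,3,2]
H [4,3,2]
H [4,3,2]
H [4,3,2]
H [4,3,2]
H [4,3,2]
H [4,3,2]
H [4,3,2]
H [4,3,2]
F [1,3,2]
H [1,3,2]
H [1,3,2]
H [1,3,2]
H [1,3,2]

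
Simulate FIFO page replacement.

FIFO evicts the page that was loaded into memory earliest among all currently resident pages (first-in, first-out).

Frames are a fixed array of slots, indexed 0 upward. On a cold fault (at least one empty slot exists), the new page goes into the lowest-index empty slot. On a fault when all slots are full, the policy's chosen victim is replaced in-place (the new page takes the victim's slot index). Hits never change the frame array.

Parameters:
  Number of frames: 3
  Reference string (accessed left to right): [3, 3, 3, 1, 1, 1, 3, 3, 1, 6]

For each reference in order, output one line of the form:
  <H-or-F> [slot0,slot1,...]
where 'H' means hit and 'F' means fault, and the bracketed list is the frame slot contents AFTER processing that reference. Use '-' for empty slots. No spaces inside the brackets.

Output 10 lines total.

F [3,-,-]
H [3,-,-]
H [3,-,-]
F [3,1,-]
H [3,1,-]
H [3,1,-]
H [3,1,-]
H [3,1,-]
H [3,1,-]
F [3,1,6]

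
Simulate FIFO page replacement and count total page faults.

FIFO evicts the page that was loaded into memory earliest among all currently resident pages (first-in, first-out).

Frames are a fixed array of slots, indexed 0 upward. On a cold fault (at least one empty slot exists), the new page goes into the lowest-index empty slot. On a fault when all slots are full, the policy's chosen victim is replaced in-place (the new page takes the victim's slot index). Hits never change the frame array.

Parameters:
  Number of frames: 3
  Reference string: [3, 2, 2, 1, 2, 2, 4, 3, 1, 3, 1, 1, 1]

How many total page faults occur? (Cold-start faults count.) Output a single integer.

Answer: 5

Derivation:
Step 0: ref 3 → FAULT, frames=[3,-,-]
Step 1: ref 2 → FAULT, frames=[3,2,-]
Step 2: ref 2 → HIT, frames=[3,2,-]
Step 3: ref 1 → FAULT, frames=[3,2,1]
Step 4: ref 2 → HIT, frames=[3,2,1]
Step 5: ref 2 → HIT, frames=[3,2,1]
Step 6: ref 4 → FAULT (evict 3), frames=[4,2,1]
Step 7: ref 3 → FAULT (evict 2), frames=[4,3,1]
Step 8: ref 1 → HIT, frames=[4,3,1]
Step 9: ref 3 → HIT, frames=[4,3,1]
Step 10: ref 1 → HIT, frames=[4,3,1]
Step 11: ref 1 → HIT, frames=[4,3,1]
Step 12: ref 1 → HIT, frames=[4,3,1]
Total faults: 5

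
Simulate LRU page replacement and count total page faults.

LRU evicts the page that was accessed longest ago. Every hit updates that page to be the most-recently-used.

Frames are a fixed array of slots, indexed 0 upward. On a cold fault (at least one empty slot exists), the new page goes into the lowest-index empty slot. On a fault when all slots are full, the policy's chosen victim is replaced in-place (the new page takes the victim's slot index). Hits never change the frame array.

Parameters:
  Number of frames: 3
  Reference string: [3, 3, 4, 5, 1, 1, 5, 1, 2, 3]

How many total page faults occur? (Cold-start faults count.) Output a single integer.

Answer: 6

Derivation:
Step 0: ref 3 → FAULT, frames=[3,-,-]
Step 1: ref 3 → HIT, frames=[3,-,-]
Step 2: ref 4 → FAULT, frames=[3,4,-]
Step 3: ref 5 → FAULT, frames=[3,4,5]
Step 4: ref 1 → FAULT (evict 3), frames=[1,4,5]
Step 5: ref 1 → HIT, frames=[1,4,5]
Step 6: ref 5 → HIT, frames=[1,4,5]
Step 7: ref 1 → HIT, frames=[1,4,5]
Step 8: ref 2 → FAULT (evict 4), frames=[1,2,5]
Step 9: ref 3 → FAULT (evict 5), frames=[1,2,3]
Total faults: 6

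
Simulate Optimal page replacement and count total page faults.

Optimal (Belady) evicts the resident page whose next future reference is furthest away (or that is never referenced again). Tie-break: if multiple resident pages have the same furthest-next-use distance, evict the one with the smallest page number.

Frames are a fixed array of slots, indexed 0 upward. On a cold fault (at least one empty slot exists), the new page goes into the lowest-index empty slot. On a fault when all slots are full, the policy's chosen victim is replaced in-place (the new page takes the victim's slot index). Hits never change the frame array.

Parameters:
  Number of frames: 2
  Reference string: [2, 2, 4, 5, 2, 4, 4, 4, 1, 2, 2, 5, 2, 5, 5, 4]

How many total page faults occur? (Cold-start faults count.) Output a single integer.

Step 0: ref 2 → FAULT, frames=[2,-]
Step 1: ref 2 → HIT, frames=[2,-]
Step 2: ref 4 → FAULT, frames=[2,4]
Step 3: ref 5 → FAULT (evict 4), frames=[2,5]
Step 4: ref 2 → HIT, frames=[2,5]
Step 5: ref 4 → FAULT (evict 5), frames=[2,4]
Step 6: ref 4 → HIT, frames=[2,4]
Step 7: ref 4 → HIT, frames=[2,4]
Step 8: ref 1 → FAULT (evict 4), frames=[2,1]
Step 9: ref 2 → HIT, frames=[2,1]
Step 10: ref 2 → HIT, frames=[2,1]
Step 11: ref 5 → FAULT (evict 1), frames=[2,5]
Step 12: ref 2 → HIT, frames=[2,5]
Step 13: ref 5 → HIT, frames=[2,5]
Step 14: ref 5 → HIT, frames=[2,5]
Step 15: ref 4 → FAULT (evict 2), frames=[4,5]
Total faults: 7

Answer: 7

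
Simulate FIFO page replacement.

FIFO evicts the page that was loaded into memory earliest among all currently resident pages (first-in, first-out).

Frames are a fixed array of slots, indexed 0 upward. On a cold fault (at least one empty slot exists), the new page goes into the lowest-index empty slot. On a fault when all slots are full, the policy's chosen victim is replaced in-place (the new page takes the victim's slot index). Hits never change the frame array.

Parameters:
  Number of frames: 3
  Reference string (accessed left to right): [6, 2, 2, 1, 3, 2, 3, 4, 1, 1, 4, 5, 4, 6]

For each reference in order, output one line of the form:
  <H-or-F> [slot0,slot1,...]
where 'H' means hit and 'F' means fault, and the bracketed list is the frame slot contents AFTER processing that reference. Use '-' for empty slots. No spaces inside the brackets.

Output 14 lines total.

F [6,-,-]
F [6,2,-]
H [6,2,-]
F [6,2,1]
F [3,2,1]
H [3,2,1]
H [3,2,1]
F [3,4,1]
H [3,4,1]
H [3,4,1]
H [3,4,1]
F [3,4,5]
H [3,4,5]
F [6,4,5]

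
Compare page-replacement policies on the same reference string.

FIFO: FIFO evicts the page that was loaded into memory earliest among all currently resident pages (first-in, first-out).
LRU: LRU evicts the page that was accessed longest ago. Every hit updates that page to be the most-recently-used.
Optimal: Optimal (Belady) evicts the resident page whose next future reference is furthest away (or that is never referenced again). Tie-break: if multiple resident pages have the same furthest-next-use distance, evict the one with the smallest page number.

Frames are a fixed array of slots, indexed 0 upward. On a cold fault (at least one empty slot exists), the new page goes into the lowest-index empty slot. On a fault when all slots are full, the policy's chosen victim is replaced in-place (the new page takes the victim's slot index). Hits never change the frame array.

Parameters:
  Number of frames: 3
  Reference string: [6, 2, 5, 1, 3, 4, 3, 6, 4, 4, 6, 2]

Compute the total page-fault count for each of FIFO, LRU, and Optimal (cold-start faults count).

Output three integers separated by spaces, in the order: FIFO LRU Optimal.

Answer: 8 8 7

Derivation:
--- FIFO ---
  step 0: ref 6 -> FAULT, frames=[6,-,-] (faults so far: 1)
  step 1: ref 2 -> FAULT, frames=[6,2,-] (faults so far: 2)
  step 2: ref 5 -> FAULT, frames=[6,2,5] (faults so far: 3)
  step 3: ref 1 -> FAULT, evict 6, frames=[1,2,5] (faults so far: 4)
  step 4: ref 3 -> FAULT, evict 2, frames=[1,3,5] (faults so far: 5)
  step 5: ref 4 -> FAULT, evict 5, frames=[1,3,4] (faults so far: 6)
  step 6: ref 3 -> HIT, frames=[1,3,4] (faults so far: 6)
  step 7: ref 6 -> FAULT, evict 1, frames=[6,3,4] (faults so far: 7)
  step 8: ref 4 -> HIT, frames=[6,3,4] (faults so far: 7)
  step 9: ref 4 -> HIT, frames=[6,3,4] (faults so far: 7)
  step 10: ref 6 -> HIT, frames=[6,3,4] (faults so far: 7)
  step 11: ref 2 -> FAULT, evict 3, frames=[6,2,4] (faults so far: 8)
  FIFO total faults: 8
--- LRU ---
  step 0: ref 6 -> FAULT, frames=[6,-,-] (faults so far: 1)
  step 1: ref 2 -> FAULT, frames=[6,2,-] (faults so far: 2)
  step 2: ref 5 -> FAULT, frames=[6,2,5] (faults so far: 3)
  step 3: ref 1 -> FAULT, evict 6, frames=[1,2,5] (faults so far: 4)
  step 4: ref 3 -> FAULT, evict 2, frames=[1,3,5] (faults so far: 5)
  step 5: ref 4 -> FAULT, evict 5, frames=[1,3,4] (faults so far: 6)
  step 6: ref 3 -> HIT, frames=[1,3,4] (faults so far: 6)
  step 7: ref 6 -> FAULT, evict 1, frames=[6,3,4] (faults so far: 7)
  step 8: ref 4 -> HIT, frames=[6,3,4] (faults so far: 7)
  step 9: ref 4 -> HIT, frames=[6,3,4] (faults so far: 7)
  step 10: ref 6 -> HIT, frames=[6,3,4] (faults so far: 7)
  step 11: ref 2 -> FAULT, evict 3, frames=[6,2,4] (faults so far: 8)
  LRU total faults: 8
--- Optimal ---
  step 0: ref 6 -> FAULT, frames=[6,-,-] (faults so far: 1)
  step 1: ref 2 -> FAULT, frames=[6,2,-] (faults so far: 2)
  step 2: ref 5 -> FAULT, frames=[6,2,5] (faults so far: 3)
  step 3: ref 1 -> FAULT, evict 5, frames=[6,2,1] (faults so far: 4)
  step 4: ref 3 -> FAULT, evict 1, frames=[6,2,3] (faults so far: 5)
  step 5: ref 4 -> FAULT, evict 2, frames=[6,4,3] (faults so far: 6)
  step 6: ref 3 -> HIT, frames=[6,4,3] (faults so far: 6)
  step 7: ref 6 -> HIT, frames=[6,4,3] (faults so far: 6)
  step 8: ref 4 -> HIT, frames=[6,4,3] (faults so far: 6)
  step 9: ref 4 -> HIT, frames=[6,4,3] (faults so far: 6)
  step 10: ref 6 -> HIT, frames=[6,4,3] (faults so far: 6)
  step 11: ref 2 -> FAULT, evict 3, frames=[6,4,2] (faults so far: 7)
  Optimal total faults: 7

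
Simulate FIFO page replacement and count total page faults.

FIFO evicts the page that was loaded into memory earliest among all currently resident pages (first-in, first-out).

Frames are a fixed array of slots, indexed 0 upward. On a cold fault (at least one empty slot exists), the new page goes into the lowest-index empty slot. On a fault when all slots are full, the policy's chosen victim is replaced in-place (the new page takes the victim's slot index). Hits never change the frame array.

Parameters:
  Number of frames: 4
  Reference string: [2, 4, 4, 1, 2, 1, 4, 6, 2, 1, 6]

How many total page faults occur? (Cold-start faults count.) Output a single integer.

Step 0: ref 2 → FAULT, frames=[2,-,-,-]
Step 1: ref 4 → FAULT, frames=[2,4,-,-]
Step 2: ref 4 → HIT, frames=[2,4,-,-]
Step 3: ref 1 → FAULT, frames=[2,4,1,-]
Step 4: ref 2 → HIT, frames=[2,4,1,-]
Step 5: ref 1 → HIT, frames=[2,4,1,-]
Step 6: ref 4 → HIT, frames=[2,4,1,-]
Step 7: ref 6 → FAULT, frames=[2,4,1,6]
Step 8: ref 2 → HIT, frames=[2,4,1,6]
Step 9: ref 1 → HIT, frames=[2,4,1,6]
Step 10: ref 6 → HIT, frames=[2,4,1,6]
Total faults: 4

Answer: 4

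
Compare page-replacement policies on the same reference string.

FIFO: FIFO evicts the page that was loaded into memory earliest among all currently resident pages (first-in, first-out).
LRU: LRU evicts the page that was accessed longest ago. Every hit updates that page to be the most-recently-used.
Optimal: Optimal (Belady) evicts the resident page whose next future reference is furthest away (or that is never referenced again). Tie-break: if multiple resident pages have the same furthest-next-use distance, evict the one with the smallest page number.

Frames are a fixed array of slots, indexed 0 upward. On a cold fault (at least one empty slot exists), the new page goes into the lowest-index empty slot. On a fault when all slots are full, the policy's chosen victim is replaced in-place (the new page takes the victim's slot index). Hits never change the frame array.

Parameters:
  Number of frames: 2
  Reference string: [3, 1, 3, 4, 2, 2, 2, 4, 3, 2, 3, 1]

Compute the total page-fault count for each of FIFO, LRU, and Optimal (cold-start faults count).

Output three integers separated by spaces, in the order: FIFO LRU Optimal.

--- FIFO ---
  step 0: ref 3 -> FAULT, frames=[3,-] (faults so far: 1)
  step 1: ref 1 -> FAULT, frames=[3,1] (faults so far: 2)
  step 2: ref 3 -> HIT, frames=[3,1] (faults so far: 2)
  step 3: ref 4 -> FAULT, evict 3, frames=[4,1] (faults so far: 3)
  step 4: ref 2 -> FAULT, evict 1, frames=[4,2] (faults so far: 4)
  step 5: ref 2 -> HIT, frames=[4,2] (faults so far: 4)
  step 6: ref 2 -> HIT, frames=[4,2] (faults so far: 4)
  step 7: ref 4 -> HIT, frames=[4,2] (faults so far: 4)
  step 8: ref 3 -> FAULT, evict 4, frames=[3,2] (faults so far: 5)
  step 9: ref 2 -> HIT, frames=[3,2] (faults so far: 5)
  step 10: ref 3 -> HIT, frames=[3,2] (faults so far: 5)
  step 11: ref 1 -> FAULT, evict 2, frames=[3,1] (faults so far: 6)
  FIFO total faults: 6
--- LRU ---
  step 0: ref 3 -> FAULT, frames=[3,-] (faults so far: 1)
  step 1: ref 1 -> FAULT, frames=[3,1] (faults so far: 2)
  step 2: ref 3 -> HIT, frames=[3,1] (faults so far: 2)
  step 3: ref 4 -> FAULT, evict 1, frames=[3,4] (faults so far: 3)
  step 4: ref 2 -> FAULT, evict 3, frames=[2,4] (faults so far: 4)
  step 5: ref 2 -> HIT, frames=[2,4] (faults so far: 4)
  step 6: ref 2 -> HIT, frames=[2,4] (faults so far: 4)
  step 7: ref 4 -> HIT, frames=[2,4] (faults so far: 4)
  step 8: ref 3 -> FAULT, evict 2, frames=[3,4] (faults so far: 5)
  step 9: ref 2 -> FAULT, evict 4, frames=[3,2] (faults so far: 6)
  step 10: ref 3 -> HIT, frames=[3,2] (faults so far: 6)
  step 11: ref 1 -> FAULT, evict 2, frames=[3,1] (faults so far: 7)
  LRU total faults: 7
--- Optimal ---
  step 0: ref 3 -> FAULT, frames=[3,-] (faults so far: 1)
  step 1: ref 1 -> FAULT, frames=[3,1] (faults so far: 2)
  step 2: ref 3 -> HIT, frames=[3,1] (faults so far: 2)
  step 3: ref 4 -> FAULT, evict 1, frames=[3,4] (faults so far: 3)
  step 4: ref 2 -> FAULT, evict 3, frames=[2,4] (faults so far: 4)
  step 5: ref 2 -> HIT, frames=[2,4] (faults so far: 4)
  step 6: ref 2 -> HIT, frames=[2,4] (faults so far: 4)
  step 7: ref 4 -> HIT, frames=[2,4] (faults so far: 4)
  step 8: ref 3 -> FAULT, evict 4, frames=[2,3] (faults so far: 5)
  step 9: ref 2 -> HIT, frames=[2,3] (faults so far: 5)
  step 10: ref 3 -> HIT, frames=[2,3] (faults so far: 5)
  step 11: ref 1 -> FAULT, evict 2, frames=[1,3] (faults so far: 6)
  Optimal total faults: 6

Answer: 6 7 6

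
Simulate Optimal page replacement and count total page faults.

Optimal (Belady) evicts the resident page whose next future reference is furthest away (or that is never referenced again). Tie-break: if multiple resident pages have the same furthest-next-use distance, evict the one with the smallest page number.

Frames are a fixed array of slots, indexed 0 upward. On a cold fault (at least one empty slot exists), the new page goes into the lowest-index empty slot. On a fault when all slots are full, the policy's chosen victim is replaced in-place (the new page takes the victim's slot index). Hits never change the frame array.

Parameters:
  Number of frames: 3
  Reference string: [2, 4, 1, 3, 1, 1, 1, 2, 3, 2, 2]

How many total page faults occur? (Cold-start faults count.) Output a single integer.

Step 0: ref 2 → FAULT, frames=[2,-,-]
Step 1: ref 4 → FAULT, frames=[2,4,-]
Step 2: ref 1 → FAULT, frames=[2,4,1]
Step 3: ref 3 → FAULT (evict 4), frames=[2,3,1]
Step 4: ref 1 → HIT, frames=[2,3,1]
Step 5: ref 1 → HIT, frames=[2,3,1]
Step 6: ref 1 → HIT, frames=[2,3,1]
Step 7: ref 2 → HIT, frames=[2,3,1]
Step 8: ref 3 → HIT, frames=[2,3,1]
Step 9: ref 2 → HIT, frames=[2,3,1]
Step 10: ref 2 → HIT, frames=[2,3,1]
Total faults: 4

Answer: 4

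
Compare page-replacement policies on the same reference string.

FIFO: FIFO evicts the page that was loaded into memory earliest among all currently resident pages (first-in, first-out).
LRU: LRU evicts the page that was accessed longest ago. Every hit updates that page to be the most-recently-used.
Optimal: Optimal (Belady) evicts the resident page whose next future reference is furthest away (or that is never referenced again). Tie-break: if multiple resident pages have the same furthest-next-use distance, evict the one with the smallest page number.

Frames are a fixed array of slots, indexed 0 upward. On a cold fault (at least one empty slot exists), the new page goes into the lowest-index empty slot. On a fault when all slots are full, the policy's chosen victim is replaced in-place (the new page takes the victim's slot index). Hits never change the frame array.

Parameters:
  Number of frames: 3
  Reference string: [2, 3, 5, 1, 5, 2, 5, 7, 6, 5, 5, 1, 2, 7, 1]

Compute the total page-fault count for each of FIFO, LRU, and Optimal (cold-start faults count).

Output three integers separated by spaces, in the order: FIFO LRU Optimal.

Answer: 11 10 8

Derivation:
--- FIFO ---
  step 0: ref 2 -> FAULT, frames=[2,-,-] (faults so far: 1)
  step 1: ref 3 -> FAULT, frames=[2,3,-] (faults so far: 2)
  step 2: ref 5 -> FAULT, frames=[2,3,5] (faults so far: 3)
  step 3: ref 1 -> FAULT, evict 2, frames=[1,3,5] (faults so far: 4)
  step 4: ref 5 -> HIT, frames=[1,3,5] (faults so far: 4)
  step 5: ref 2 -> FAULT, evict 3, frames=[1,2,5] (faults so far: 5)
  step 6: ref 5 -> HIT, frames=[1,2,5] (faults so far: 5)
  step 7: ref 7 -> FAULT, evict 5, frames=[1,2,7] (faults so far: 6)
  step 8: ref 6 -> FAULT, evict 1, frames=[6,2,7] (faults so far: 7)
  step 9: ref 5 -> FAULT, evict 2, frames=[6,5,7] (faults so far: 8)
  step 10: ref 5 -> HIT, frames=[6,5,7] (faults so far: 8)
  step 11: ref 1 -> FAULT, evict 7, frames=[6,5,1] (faults so far: 9)
  step 12: ref 2 -> FAULT, evict 6, frames=[2,5,1] (faults so far: 10)
  step 13: ref 7 -> FAULT, evict 5, frames=[2,7,1] (faults so far: 11)
  step 14: ref 1 -> HIT, frames=[2,7,1] (faults so far: 11)
  FIFO total faults: 11
--- LRU ---
  step 0: ref 2 -> FAULT, frames=[2,-,-] (faults so far: 1)
  step 1: ref 3 -> FAULT, frames=[2,3,-] (faults so far: 2)
  step 2: ref 5 -> FAULT, frames=[2,3,5] (faults so far: 3)
  step 3: ref 1 -> FAULT, evict 2, frames=[1,3,5] (faults so far: 4)
  step 4: ref 5 -> HIT, frames=[1,3,5] (faults so far: 4)
  step 5: ref 2 -> FAULT, evict 3, frames=[1,2,5] (faults so far: 5)
  step 6: ref 5 -> HIT, frames=[1,2,5] (faults so far: 5)
  step 7: ref 7 -> FAULT, evict 1, frames=[7,2,5] (faults so far: 6)
  step 8: ref 6 -> FAULT, evict 2, frames=[7,6,5] (faults so far: 7)
  step 9: ref 5 -> HIT, frames=[7,6,5] (faults so far: 7)
  step 10: ref 5 -> HIT, frames=[7,6,5] (faults so far: 7)
  step 11: ref 1 -> FAULT, evict 7, frames=[1,6,5] (faults so far: 8)
  step 12: ref 2 -> FAULT, evict 6, frames=[1,2,5] (faults so far: 9)
  step 13: ref 7 -> FAULT, evict 5, frames=[1,2,7] (faults so far: 10)
  step 14: ref 1 -> HIT, frames=[1,2,7] (faults so far: 10)
  LRU total faults: 10
--- Optimal ---
  step 0: ref 2 -> FAULT, frames=[2,-,-] (faults so far: 1)
  step 1: ref 3 -> FAULT, frames=[2,3,-] (faults so far: 2)
  step 2: ref 5 -> FAULT, frames=[2,3,5] (faults so far: 3)
  step 3: ref 1 -> FAULT, evict 3, frames=[2,1,5] (faults so far: 4)
  step 4: ref 5 -> HIT, frames=[2,1,5] (faults so far: 4)
  step 5: ref 2 -> HIT, frames=[2,1,5] (faults so far: 4)
  step 6: ref 5 -> HIT, frames=[2,1,5] (faults so far: 4)
  step 7: ref 7 -> FAULT, evict 2, frames=[7,1,5] (faults so far: 5)
  step 8: ref 6 -> FAULT, evict 7, frames=[6,1,5] (faults so far: 6)
  step 9: ref 5 -> HIT, frames=[6,1,5] (faults so far: 6)
  step 10: ref 5 -> HIT, frames=[6,1,5] (faults so far: 6)
  step 11: ref 1 -> HIT, frames=[6,1,5] (faults so far: 6)
  step 12: ref 2 -> FAULT, evict 5, frames=[6,1,2] (faults so far: 7)
  step 13: ref 7 -> FAULT, evict 2, frames=[6,1,7] (faults so far: 8)
  step 14: ref 1 -> HIT, frames=[6,1,7] (faults so far: 8)
  Optimal total faults: 8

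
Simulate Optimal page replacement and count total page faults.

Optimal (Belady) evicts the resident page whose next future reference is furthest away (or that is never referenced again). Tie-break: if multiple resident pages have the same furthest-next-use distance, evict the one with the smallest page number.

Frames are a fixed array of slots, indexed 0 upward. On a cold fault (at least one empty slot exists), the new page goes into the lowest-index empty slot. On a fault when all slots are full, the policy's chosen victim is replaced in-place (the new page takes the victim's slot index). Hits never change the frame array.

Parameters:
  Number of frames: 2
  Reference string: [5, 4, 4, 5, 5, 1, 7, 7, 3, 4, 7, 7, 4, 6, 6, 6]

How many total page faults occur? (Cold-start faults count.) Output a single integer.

Answer: 7

Derivation:
Step 0: ref 5 → FAULT, frames=[5,-]
Step 1: ref 4 → FAULT, frames=[5,4]
Step 2: ref 4 → HIT, frames=[5,4]
Step 3: ref 5 → HIT, frames=[5,4]
Step 4: ref 5 → HIT, frames=[5,4]
Step 5: ref 1 → FAULT (evict 5), frames=[1,4]
Step 6: ref 7 → FAULT (evict 1), frames=[7,4]
Step 7: ref 7 → HIT, frames=[7,4]
Step 8: ref 3 → FAULT (evict 7), frames=[3,4]
Step 9: ref 4 → HIT, frames=[3,4]
Step 10: ref 7 → FAULT (evict 3), frames=[7,4]
Step 11: ref 7 → HIT, frames=[7,4]
Step 12: ref 4 → HIT, frames=[7,4]
Step 13: ref 6 → FAULT (evict 4), frames=[7,6]
Step 14: ref 6 → HIT, frames=[7,6]
Step 15: ref 6 → HIT, frames=[7,6]
Total faults: 7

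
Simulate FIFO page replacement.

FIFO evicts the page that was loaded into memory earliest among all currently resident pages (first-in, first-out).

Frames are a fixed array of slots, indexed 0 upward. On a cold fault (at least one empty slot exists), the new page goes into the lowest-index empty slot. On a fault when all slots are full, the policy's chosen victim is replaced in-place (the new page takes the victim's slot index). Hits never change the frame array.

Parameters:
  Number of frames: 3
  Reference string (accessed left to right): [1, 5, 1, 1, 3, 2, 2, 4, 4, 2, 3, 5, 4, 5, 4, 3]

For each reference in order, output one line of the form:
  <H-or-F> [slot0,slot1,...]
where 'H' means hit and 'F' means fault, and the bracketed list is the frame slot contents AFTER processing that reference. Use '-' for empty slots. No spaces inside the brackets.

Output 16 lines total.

F [1,-,-]
F [1,5,-]
H [1,5,-]
H [1,5,-]
F [1,5,3]
F [2,5,3]
H [2,5,3]
F [2,4,3]
H [2,4,3]
H [2,4,3]
H [2,4,3]
F [2,4,5]
H [2,4,5]
H [2,4,5]
H [2,4,5]
F [3,4,5]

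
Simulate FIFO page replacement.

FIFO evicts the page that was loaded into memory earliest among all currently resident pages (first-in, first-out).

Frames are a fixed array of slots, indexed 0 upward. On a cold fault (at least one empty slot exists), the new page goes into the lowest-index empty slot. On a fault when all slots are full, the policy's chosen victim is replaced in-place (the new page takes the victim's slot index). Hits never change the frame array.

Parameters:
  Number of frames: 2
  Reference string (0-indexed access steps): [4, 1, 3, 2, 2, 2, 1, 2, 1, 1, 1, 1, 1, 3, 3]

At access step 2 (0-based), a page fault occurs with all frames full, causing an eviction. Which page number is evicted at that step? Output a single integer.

Answer: 4

Derivation:
Step 0: ref 4 -> FAULT, frames=[4,-]
Step 1: ref 1 -> FAULT, frames=[4,1]
Step 2: ref 3 -> FAULT, evict 4, frames=[3,1]
At step 2: evicted page 4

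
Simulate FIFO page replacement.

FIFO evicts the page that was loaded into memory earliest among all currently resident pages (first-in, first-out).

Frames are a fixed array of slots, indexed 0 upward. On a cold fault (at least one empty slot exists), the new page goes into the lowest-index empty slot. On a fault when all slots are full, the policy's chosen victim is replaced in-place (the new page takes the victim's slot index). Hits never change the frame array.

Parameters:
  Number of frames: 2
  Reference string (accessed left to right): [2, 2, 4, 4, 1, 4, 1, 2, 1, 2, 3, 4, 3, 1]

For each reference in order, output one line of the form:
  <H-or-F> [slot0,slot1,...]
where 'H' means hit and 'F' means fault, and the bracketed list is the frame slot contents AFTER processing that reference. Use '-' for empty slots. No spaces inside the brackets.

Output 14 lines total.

F [2,-]
H [2,-]
F [2,4]
H [2,4]
F [1,4]
H [1,4]
H [1,4]
F [1,2]
H [1,2]
H [1,2]
F [3,2]
F [3,4]
H [3,4]
F [1,4]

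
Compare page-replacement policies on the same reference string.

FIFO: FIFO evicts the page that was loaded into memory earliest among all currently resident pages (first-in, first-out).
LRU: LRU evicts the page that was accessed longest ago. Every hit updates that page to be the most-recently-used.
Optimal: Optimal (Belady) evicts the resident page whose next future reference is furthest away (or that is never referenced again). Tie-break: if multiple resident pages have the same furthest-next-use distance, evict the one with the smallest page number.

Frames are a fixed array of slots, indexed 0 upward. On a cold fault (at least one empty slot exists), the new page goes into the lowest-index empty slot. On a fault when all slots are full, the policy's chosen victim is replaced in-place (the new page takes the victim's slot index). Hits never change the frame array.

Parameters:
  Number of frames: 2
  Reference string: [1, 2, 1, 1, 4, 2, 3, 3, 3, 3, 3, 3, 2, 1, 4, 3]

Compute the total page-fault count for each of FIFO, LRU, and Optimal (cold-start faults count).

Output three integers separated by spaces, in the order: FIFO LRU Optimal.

--- FIFO ---
  step 0: ref 1 -> FAULT, frames=[1,-] (faults so far: 1)
  step 1: ref 2 -> FAULT, frames=[1,2] (faults so far: 2)
  step 2: ref 1 -> HIT, frames=[1,2] (faults so far: 2)
  step 3: ref 1 -> HIT, frames=[1,2] (faults so far: 2)
  step 4: ref 4 -> FAULT, evict 1, frames=[4,2] (faults so far: 3)
  step 5: ref 2 -> HIT, frames=[4,2] (faults so far: 3)
  step 6: ref 3 -> FAULT, evict 2, frames=[4,3] (faults so far: 4)
  step 7: ref 3 -> HIT, frames=[4,3] (faults so far: 4)
  step 8: ref 3 -> HIT, frames=[4,3] (faults so far: 4)
  step 9: ref 3 -> HIT, frames=[4,3] (faults so far: 4)
  step 10: ref 3 -> HIT, frames=[4,3] (faults so far: 4)
  step 11: ref 3 -> HIT, frames=[4,3] (faults so far: 4)
  step 12: ref 2 -> FAULT, evict 4, frames=[2,3] (faults so far: 5)
  step 13: ref 1 -> FAULT, evict 3, frames=[2,1] (faults so far: 6)
  step 14: ref 4 -> FAULT, evict 2, frames=[4,1] (faults so far: 7)
  step 15: ref 3 -> FAULT, evict 1, frames=[4,3] (faults so far: 8)
  FIFO total faults: 8
--- LRU ---
  step 0: ref 1 -> FAULT, frames=[1,-] (faults so far: 1)
  step 1: ref 2 -> FAULT, frames=[1,2] (faults so far: 2)
  step 2: ref 1 -> HIT, frames=[1,2] (faults so far: 2)
  step 3: ref 1 -> HIT, frames=[1,2] (faults so far: 2)
  step 4: ref 4 -> FAULT, evict 2, frames=[1,4] (faults so far: 3)
  step 5: ref 2 -> FAULT, evict 1, frames=[2,4] (faults so far: 4)
  step 6: ref 3 -> FAULT, evict 4, frames=[2,3] (faults so far: 5)
  step 7: ref 3 -> HIT, frames=[2,3] (faults so far: 5)
  step 8: ref 3 -> HIT, frames=[2,3] (faults so far: 5)
  step 9: ref 3 -> HIT, frames=[2,3] (faults so far: 5)
  step 10: ref 3 -> HIT, frames=[2,3] (faults so far: 5)
  step 11: ref 3 -> HIT, frames=[2,3] (faults so far: 5)
  step 12: ref 2 -> HIT, frames=[2,3] (faults so far: 5)
  step 13: ref 1 -> FAULT, evict 3, frames=[2,1] (faults so far: 6)
  step 14: ref 4 -> FAULT, evict 2, frames=[4,1] (faults so far: 7)
  step 15: ref 3 -> FAULT, evict 1, frames=[4,3] (faults so far: 8)
  LRU total faults: 8
--- Optimal ---
  step 0: ref 1 -> FAULT, frames=[1,-] (faults so far: 1)
  step 1: ref 2 -> FAULT, frames=[1,2] (faults so far: 2)
  step 2: ref 1 -> HIT, frames=[1,2] (faults so far: 2)
  step 3: ref 1 -> HIT, frames=[1,2] (faults so far: 2)
  step 4: ref 4 -> FAULT, evict 1, frames=[4,2] (faults so far: 3)
  step 5: ref 2 -> HIT, frames=[4,2] (faults so far: 3)
  step 6: ref 3 -> FAULT, evict 4, frames=[3,2] (faults so far: 4)
  step 7: ref 3 -> HIT, frames=[3,2] (faults so far: 4)
  step 8: ref 3 -> HIT, frames=[3,2] (faults so far: 4)
  step 9: ref 3 -> HIT, frames=[3,2] (faults so far: 4)
  step 10: ref 3 -> HIT, frames=[3,2] (faults so far: 4)
  step 11: ref 3 -> HIT, frames=[3,2] (faults so far: 4)
  step 12: ref 2 -> HIT, frames=[3,2] (faults so far: 4)
  step 13: ref 1 -> FAULT, evict 2, frames=[3,1] (faults so far: 5)
  step 14: ref 4 -> FAULT, evict 1, frames=[3,4] (faults so far: 6)
  step 15: ref 3 -> HIT, frames=[3,4] (faults so far: 6)
  Optimal total faults: 6

Answer: 8 8 6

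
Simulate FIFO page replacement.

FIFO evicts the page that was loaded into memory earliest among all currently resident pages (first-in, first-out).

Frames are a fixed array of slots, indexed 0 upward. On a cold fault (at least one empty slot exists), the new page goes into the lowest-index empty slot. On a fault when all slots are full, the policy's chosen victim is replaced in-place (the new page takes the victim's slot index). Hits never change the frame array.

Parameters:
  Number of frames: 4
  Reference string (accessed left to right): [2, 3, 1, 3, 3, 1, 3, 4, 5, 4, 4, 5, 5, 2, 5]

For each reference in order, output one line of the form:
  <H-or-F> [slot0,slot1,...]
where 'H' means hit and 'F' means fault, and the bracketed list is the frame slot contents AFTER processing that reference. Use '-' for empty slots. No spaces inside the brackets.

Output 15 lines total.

F [2,-,-,-]
F [2,3,-,-]
F [2,3,1,-]
H [2,3,1,-]
H [2,3,1,-]
H [2,3,1,-]
H [2,3,1,-]
F [2,3,1,4]
F [5,3,1,4]
H [5,3,1,4]
H [5,3,1,4]
H [5,3,1,4]
H [5,3,1,4]
F [5,2,1,4]
H [5,2,1,4]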